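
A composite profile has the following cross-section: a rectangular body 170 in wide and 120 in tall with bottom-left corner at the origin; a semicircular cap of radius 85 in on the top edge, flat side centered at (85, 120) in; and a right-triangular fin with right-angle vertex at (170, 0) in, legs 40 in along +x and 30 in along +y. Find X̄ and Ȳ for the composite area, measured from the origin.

rectangular body: A = 170 × 120 = 20400.00, centroid at (85.00, 60.00).
semicircular top: A = ½π·85² = 11349.00, centroid at (85.00, 156.08).
triangular fin: A = ½·40·30 = 600.00, centroid at (183.33, 10.00).
ΣA = 32349.00 in²
ΣAX̄ = (20400.00)(85.00) + (11349.00)(85.00) + (600.00)(183.33) = 2808665.29 in³
ΣAȲ = (20400.00)(60.00) + (11349.00)(156.08) + (600.00)(10.00) = 3001297.08 in³
X̄ = 2808665.29 / 32349.00 = 86.82 in
Ȳ = 3001297.08 / 32349.00 = 92.78 in

X̄ = 86.82 in, Ȳ = 92.78 in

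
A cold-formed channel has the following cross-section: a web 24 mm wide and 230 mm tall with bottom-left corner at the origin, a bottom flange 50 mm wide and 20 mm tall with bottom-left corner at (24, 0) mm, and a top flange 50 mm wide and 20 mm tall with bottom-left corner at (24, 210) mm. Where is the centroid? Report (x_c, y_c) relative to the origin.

Part | A | x̄ᵢ | ȳᵢ | A·x̄ᵢ | A·ȳᵢ
web | 5520.00 | 12.00 | 115.00 | 66240.00 | 634800.00
bottom flange | 1000.00 | 49.00 | 10.00 | 49000.00 | 10000.00
top flange | 1000.00 | 49.00 | 220.00 | 49000.00 | 220000.00
Σ | 7520.00 |  |  | 164240.00 | 864800.00
x_c = 164240.00 / 7520.00 = 21.84 mm
y_c = 864800.00 / 7520.00 = 115.00 mm

x_c = 21.84 mm, y_c = 115.00 mm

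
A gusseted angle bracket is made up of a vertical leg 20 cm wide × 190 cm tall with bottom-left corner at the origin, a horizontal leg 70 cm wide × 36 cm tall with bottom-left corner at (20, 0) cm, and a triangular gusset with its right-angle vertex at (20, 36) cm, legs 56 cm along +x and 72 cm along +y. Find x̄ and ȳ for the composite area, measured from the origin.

x̄ = 30.54 cm, ȳ = 63.26 cm

Part | A | x̄ᵢ | ȳᵢ | A·x̄ᵢ | A·ȳᵢ
vertical leg | 3800.00 | 10.00 | 95.00 | 38000.00 | 361000.00
horizontal leg | 2520.00 | 55.00 | 18.00 | 138600.00 | 45360.00
gusset | 2016.00 | 38.67 | 60.00 | 77952.00 | 120960.00
Σ | 8336.00 |  |  | 254552.00 | 527320.00
x̄ = 254552.00 / 8336.00 = 30.54 cm
ȳ = 527320.00 / 8336.00 = 63.26 cm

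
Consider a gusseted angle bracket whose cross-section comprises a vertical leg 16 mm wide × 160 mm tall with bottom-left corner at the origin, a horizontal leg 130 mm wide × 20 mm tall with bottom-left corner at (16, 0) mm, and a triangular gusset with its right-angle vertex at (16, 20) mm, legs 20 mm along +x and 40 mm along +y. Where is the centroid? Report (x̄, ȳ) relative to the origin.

x̄ = 43.19 mm, ȳ = 43.91 mm

vertical leg: A = 16 × 160 = 2560.00, centroid at (8.00, 80.00).
horizontal leg: A = 130 × 20 = 2600.00, centroid at (81.00, 10.00).
gusset: A = ½·20·40 = 400.00, centroid at (22.67, 33.33).
ΣA = 5560.00 mm²
ΣAx̄ = (2560.00)(8.00) + (2600.00)(81.00) + (400.00)(22.67) = 240146.67 mm³
ΣAȳ = (2560.00)(80.00) + (2600.00)(10.00) + (400.00)(33.33) = 244133.33 mm³
x̄ = 240146.67 / 5560.00 = 43.19 mm
ȳ = 244133.33 / 5560.00 = 43.91 mm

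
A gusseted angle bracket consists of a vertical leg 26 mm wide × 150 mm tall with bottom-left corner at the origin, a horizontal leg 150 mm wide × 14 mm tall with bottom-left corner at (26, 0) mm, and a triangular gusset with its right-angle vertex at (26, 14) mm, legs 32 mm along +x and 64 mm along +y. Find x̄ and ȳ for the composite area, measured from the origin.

Part | A | x̄ᵢ | ȳᵢ | A·x̄ᵢ | A·ȳᵢ
vertical leg | 3900.00 | 13.00 | 75.00 | 50700.00 | 292500.00
horizontal leg | 2100.00 | 101.00 | 7.00 | 212100.00 | 14700.00
gusset | 1024.00 | 36.67 | 35.33 | 37546.67 | 36181.33
Σ | 7024.00 |  |  | 300346.67 | 343381.33
x̄ = 300346.67 / 7024.00 = 42.76 mm
ȳ = 343381.33 / 7024.00 = 48.89 mm

x̄ = 42.76 mm, ȳ = 48.89 mm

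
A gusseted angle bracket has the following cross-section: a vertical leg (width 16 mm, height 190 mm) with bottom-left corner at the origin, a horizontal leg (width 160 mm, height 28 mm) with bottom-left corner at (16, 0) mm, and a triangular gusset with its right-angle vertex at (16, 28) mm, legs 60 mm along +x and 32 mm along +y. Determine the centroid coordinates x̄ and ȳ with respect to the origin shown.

x̄ = 57.66 mm, ȳ = 45.83 mm

vertical leg: A = 16 × 190 = 3040.00, centroid at (8.00, 95.00).
horizontal leg: A = 160 × 28 = 4480.00, centroid at (96.00, 14.00).
gusset: A = ½·60·32 = 960.00, centroid at (36.00, 38.67).
ΣA = 8480.00 mm²
ΣAx̄ = (3040.00)(8.00) + (4480.00)(96.00) + (960.00)(36.00) = 488960.00 mm³
ΣAȳ = (3040.00)(95.00) + (4480.00)(14.00) + (960.00)(38.67) = 388640.00 mm³
x̄ = 488960.00 / 8480.00 = 57.66 mm
ȳ = 388640.00 / 8480.00 = 45.83 mm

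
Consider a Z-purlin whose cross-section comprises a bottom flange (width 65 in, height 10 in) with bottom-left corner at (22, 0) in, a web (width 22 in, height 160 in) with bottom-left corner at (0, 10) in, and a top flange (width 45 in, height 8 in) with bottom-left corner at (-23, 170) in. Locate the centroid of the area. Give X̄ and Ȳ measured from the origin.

Part | A | x̄ᵢ | ȳᵢ | A·x̄ᵢ | A·ȳᵢ
bottom flange | 650.00 | 54.50 | 5.00 | 35425.00 | 3250.00
web | 3520.00 | 11.00 | 90.00 | 38720.00 | 316800.00
top flange | 360.00 | -0.50 | 174.00 | -180.00 | 62640.00
Σ | 4530.00 |  |  | 73965.00 | 382690.00
X̄ = 73965.00 / 4530.00 = 16.33 in
Ȳ = 382690.00 / 4530.00 = 84.48 in

X̄ = 16.33 in, Ȳ = 84.48 in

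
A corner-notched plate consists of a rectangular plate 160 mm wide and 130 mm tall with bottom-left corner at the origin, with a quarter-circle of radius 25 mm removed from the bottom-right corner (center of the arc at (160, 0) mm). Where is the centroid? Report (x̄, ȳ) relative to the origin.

x̄ = 78.32 mm, ȳ = 66.31 mm

plate: A = 160 × 130 = 20800.00, centroid at (80.00, 65.00).
removed quarter-circle: A = −¼π·25² = -490.87, centroid at (149.39, 10.61).
ΣA = 20309.13 mm²
ΣAx̄ = (20800.00)(80.00) + (-490.87)(149.39) = 1590668.52 mm³
ΣAȳ = (20800.00)(65.00) + (-490.87)(10.61) = 1346791.67 mm³
x̄ = 1590668.52 / 20309.13 = 78.32 mm
ȳ = 1346791.67 / 20309.13 = 66.31 mm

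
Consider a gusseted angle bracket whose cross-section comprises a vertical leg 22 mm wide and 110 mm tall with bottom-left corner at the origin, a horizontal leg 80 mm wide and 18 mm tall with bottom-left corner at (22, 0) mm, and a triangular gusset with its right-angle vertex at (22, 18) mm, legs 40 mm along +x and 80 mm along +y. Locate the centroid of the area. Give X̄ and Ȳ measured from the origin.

X̄ = 31.58 mm, Ȳ = 39.84 mm

vertical leg: A = 22 × 110 = 2420.00, centroid at (11.00, 55.00).
horizontal leg: A = 80 × 18 = 1440.00, centroid at (62.00, 9.00).
gusset: A = ½·40·80 = 1600.00, centroid at (35.33, 44.67).
ΣA = 5460.00 mm², ΣAX̄ = 172433.33 mm³, ΣAȲ = 217526.67 mm³.
X̄ = 172433.33/5460.00 = 31.58 mm; Ȳ = 217526.67/5460.00 = 39.84 mm.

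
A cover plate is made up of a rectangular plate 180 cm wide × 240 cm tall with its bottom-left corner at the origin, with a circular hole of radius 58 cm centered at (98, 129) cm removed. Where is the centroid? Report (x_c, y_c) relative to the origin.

x_c = 87.41 cm, y_c = 117.09 cm

plate: A = 180 × 240 = 43200.00, centroid at (90.00, 120.00).
hole: A = −π·58² = -10568.32, centroid at (98.00, 129.00).
ΣA = 32631.68 cm²
ΣAx_c = (43200.00)(90.00) + (-10568.32)(98.00) = 2852304.87 cm³
ΣAy_c = (43200.00)(120.00) + (-10568.32)(129.00) = 3820687.02 cm³
x_c = 2852304.87 / 32631.68 = 87.41 cm
y_c = 3820687.02 / 32631.68 = 117.09 cm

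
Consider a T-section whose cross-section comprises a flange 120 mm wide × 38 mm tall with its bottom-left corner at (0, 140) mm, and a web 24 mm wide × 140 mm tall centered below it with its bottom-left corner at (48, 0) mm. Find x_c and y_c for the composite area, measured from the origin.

Part | A | x̄ᵢ | ȳᵢ | A·x̄ᵢ | A·ȳᵢ
web | 3360.00 | 60.00 | 70.00 | 201600.00 | 235200.00
flange | 4560.00 | 60.00 | 159.00 | 273600.00 | 725040.00
Σ | 7920.00 |  |  | 475200.00 | 960240.00
x_c = 475200.00 / 7920.00 = 60.00 mm
y_c = 960240.00 / 7920.00 = 121.24 mm

x_c = 60.00 mm, y_c = 121.24 mm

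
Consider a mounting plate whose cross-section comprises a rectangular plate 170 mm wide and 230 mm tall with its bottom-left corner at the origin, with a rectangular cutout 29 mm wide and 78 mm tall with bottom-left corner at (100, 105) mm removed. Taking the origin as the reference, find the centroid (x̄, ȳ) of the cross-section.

Part | A | x̄ᵢ | ȳᵢ | A·x̄ᵢ | A·ȳᵢ
plate | 39100.00 | 85.00 | 115.00 | 3323500.00 | 4496500.00
hole | -2262.00 | 114.50 | 144.00 | -258999.00 | -325728.00
Σ | 36838.00 |  |  | 3064501.00 | 4170772.00
x̄ = 3064501.00 / 36838.00 = 83.19 mm
ȳ = 4170772.00 / 36838.00 = 113.22 mm

x̄ = 83.19 mm, ȳ = 113.22 mm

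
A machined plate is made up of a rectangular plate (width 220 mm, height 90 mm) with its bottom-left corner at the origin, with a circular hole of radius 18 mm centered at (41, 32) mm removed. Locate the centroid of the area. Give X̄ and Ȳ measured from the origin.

X̄ = 113.74 mm, Ȳ = 45.70 mm

plate: A = 220 × 90 = 19800.00, centroid at (110.00, 45.00).
hole: A = −π·18² = -1017.88, centroid at (41.00, 32.00).
ΣA = 18782.12 mm², ΣAX̄ = 2136267.08 mm³, ΣAȲ = 858427.97 mm³.
X̄ = 2136267.08/18782.12 = 113.74 mm; Ȳ = 858427.97/18782.12 = 45.70 mm.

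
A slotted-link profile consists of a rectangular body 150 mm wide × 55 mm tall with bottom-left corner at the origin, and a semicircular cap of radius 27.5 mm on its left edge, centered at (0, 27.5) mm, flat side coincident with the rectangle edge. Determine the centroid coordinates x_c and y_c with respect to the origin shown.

x_c = 64.09 mm, y_c = 27.50 mm

rectangular body: A = 150 × 55 = 8250.00, centroid at (75.00, 27.50).
semicircular end: A = ½π·27.5² = 1187.91, centroid at (-11.67, 27.50).
ΣA = 9437.91 mm²
ΣAx_c = (8250.00)(75.00) + (1187.91)(-11.67) = 604885.42 mm³
ΣAy_c = (8250.00)(27.50) + (1187.91)(27.50) = 259542.65 mm³
x_c = 604885.42 / 9437.91 = 64.09 mm
y_c = 259542.65 / 9437.91 = 27.50 mm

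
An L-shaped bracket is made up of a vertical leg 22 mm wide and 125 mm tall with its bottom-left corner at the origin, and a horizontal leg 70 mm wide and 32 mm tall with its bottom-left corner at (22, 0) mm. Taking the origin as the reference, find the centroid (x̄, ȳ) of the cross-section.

x̄ = 31.65 mm, ȳ = 41.63 mm

vertical leg: A = 22 × 125 = 2750.00, centroid at (11.00, 62.50).
horizontal leg: A = 70 × 32 = 2240.00, centroid at (57.00, 16.00).
ΣA = 4990.00 mm², ΣAx̄ = 157930.00 mm³, ΣAȳ = 207715.00 mm³.
x̄ = 157930.00/4990.00 = 31.65 mm; ȳ = 207715.00/4990.00 = 41.63 mm.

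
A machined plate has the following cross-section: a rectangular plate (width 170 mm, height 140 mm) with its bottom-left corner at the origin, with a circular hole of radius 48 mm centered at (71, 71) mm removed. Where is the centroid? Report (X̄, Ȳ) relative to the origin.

Part | A | x̄ᵢ | ȳᵢ | A·x̄ᵢ | A·ȳᵢ
plate | 23800.00 | 85.00 | 70.00 | 2023000.00 | 1666000.00
hole | -7238.23 | 71.00 | 71.00 | -513914.29 | -513914.29
Σ | 16561.77 |  |  | 1509085.71 | 1152085.71
X̄ = 1509085.71 / 16561.77 = 91.12 mm
Ȳ = 1152085.71 / 16561.77 = 69.56 mm

X̄ = 91.12 mm, Ȳ = 69.56 mm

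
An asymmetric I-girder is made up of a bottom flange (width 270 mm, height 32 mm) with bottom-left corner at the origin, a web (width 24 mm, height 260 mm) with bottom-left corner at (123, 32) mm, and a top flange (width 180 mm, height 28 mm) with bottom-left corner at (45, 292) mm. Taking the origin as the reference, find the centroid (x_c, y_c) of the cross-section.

bottom flange: A = 270 × 32 = 8640.00, centroid at (135.00, 16.00).
web: A = 24 × 260 = 6240.00, centroid at (135.00, 162.00).
top flange: A = 180 × 28 = 5040.00, centroid at (135.00, 306.00).
ΣA = 19920.00 mm²
ΣAx_c = (8640.00)(135.00) + (6240.00)(135.00) + (5040.00)(135.00) = 2689200.00 mm³
ΣAy_c = (8640.00)(16.00) + (6240.00)(162.00) + (5040.00)(306.00) = 2691360.00 mm³
x_c = 2689200.00 / 19920.00 = 135.00 mm
y_c = 2691360.00 / 19920.00 = 135.11 mm

x_c = 135.00 mm, y_c = 135.11 mm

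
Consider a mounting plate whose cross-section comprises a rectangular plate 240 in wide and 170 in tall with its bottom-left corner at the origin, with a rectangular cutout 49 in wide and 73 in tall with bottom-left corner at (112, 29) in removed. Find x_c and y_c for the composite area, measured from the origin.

plate: A = 240 × 170 = 40800.00, centroid at (120.00, 85.00).
hole: A = −(49 × 73) = -3577.00, centroid at (136.50, 65.50).
ΣA = 37223.00 in², ΣAx_c = 4407739.50 in³, ΣAy_c = 3233706.50 in³.
x_c = 4407739.50/37223.00 = 118.41 in; y_c = 3233706.50/37223.00 = 86.87 in.

x_c = 118.41 in, y_c = 86.87 in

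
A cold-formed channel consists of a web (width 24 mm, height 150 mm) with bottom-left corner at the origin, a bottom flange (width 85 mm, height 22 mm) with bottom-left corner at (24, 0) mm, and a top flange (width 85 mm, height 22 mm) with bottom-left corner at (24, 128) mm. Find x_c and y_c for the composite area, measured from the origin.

x_c = 39.77 mm, y_c = 75.00 mm

web: A = 24 × 150 = 3600.00, centroid at (12.00, 75.00).
bottom flange: A = 85 × 22 = 1870.00, centroid at (66.50, 11.00).
top flange: A = 85 × 22 = 1870.00, centroid at (66.50, 139.00).
ΣA = 7340.00 mm²
ΣAx_c = (3600.00)(12.00) + (1870.00)(66.50) + (1870.00)(66.50) = 291910.00 mm³
ΣAy_c = (3600.00)(75.00) + (1870.00)(11.00) + (1870.00)(139.00) = 550500.00 mm³
x_c = 291910.00 / 7340.00 = 39.77 mm
y_c = 550500.00 / 7340.00 = 75.00 mm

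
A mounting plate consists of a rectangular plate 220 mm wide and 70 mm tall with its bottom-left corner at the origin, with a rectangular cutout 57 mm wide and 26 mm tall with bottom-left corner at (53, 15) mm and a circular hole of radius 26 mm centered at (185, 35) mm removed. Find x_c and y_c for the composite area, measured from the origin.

Part | A | x̄ᵢ | ȳᵢ | A·x̄ᵢ | A·ȳᵢ
plate | 15400.00 | 110.00 | 35.00 | 1694000.00 | 539000.00
hole 1 | -1482.00 | 81.50 | 28.00 | -120783.00 | -41496.00
hole 2 | -2123.72 | 185.00 | 35.00 | -392887.58 | -74330.08
Σ | 11794.28 |  |  | 1180329.42 | 423173.92
x_c = 1180329.42 / 11794.28 = 100.08 mm
y_c = 423173.92 / 11794.28 = 35.88 mm

x_c = 100.08 mm, y_c = 35.88 mm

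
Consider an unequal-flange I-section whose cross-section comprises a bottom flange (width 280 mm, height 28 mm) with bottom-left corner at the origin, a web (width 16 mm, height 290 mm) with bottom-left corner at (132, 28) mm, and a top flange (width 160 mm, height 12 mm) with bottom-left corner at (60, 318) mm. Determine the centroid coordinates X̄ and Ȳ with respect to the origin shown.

X̄ = 140.00 mm, Ȳ = 106.57 mm

bottom flange: A = 280 × 28 = 7840.00, centroid at (140.00, 14.00).
web: A = 16 × 290 = 4640.00, centroid at (140.00, 173.00).
top flange: A = 160 × 12 = 1920.00, centroid at (140.00, 324.00).
ΣA = 14400.00 mm², ΣAX̄ = 2016000.00 mm³, ΣAȲ = 1534560.00 mm³.
X̄ = 2016000.00/14400.00 = 140.00 mm; Ȳ = 1534560.00/14400.00 = 106.57 mm.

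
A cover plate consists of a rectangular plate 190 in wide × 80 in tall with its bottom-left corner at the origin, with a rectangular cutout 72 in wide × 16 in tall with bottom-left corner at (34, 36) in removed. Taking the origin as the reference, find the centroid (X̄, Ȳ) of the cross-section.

Part | A | x̄ᵢ | ȳᵢ | A·x̄ᵢ | A·ȳᵢ
plate | 15200.00 | 95.00 | 40.00 | 1444000.00 | 608000.00
hole | -1152.00 | 70.00 | 44.00 | -80640.00 | -50688.00
Σ | 14048.00 |  |  | 1363360.00 | 557312.00
X̄ = 1363360.00 / 14048.00 = 97.05 in
Ȳ = 557312.00 / 14048.00 = 39.67 in

X̄ = 97.05 in, Ȳ = 39.67 in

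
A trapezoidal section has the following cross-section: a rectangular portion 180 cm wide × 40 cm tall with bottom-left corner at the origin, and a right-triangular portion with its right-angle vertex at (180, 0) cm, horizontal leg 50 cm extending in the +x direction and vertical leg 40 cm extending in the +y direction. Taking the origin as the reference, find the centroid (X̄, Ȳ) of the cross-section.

X̄ = 103.01 cm, Ȳ = 19.19 cm

rectangular portion: A = 180 × 40 = 7200.00, centroid at (90.00, 20.00).
triangular portion: A = ½·50·40 = 1000.00, centroid at (196.67, 13.33).
ΣA = 8200.00 cm²
ΣAX̄ = (7200.00)(90.00) + (1000.00)(196.67) = 844666.67 cm³
ΣAȲ = (7200.00)(20.00) + (1000.00)(13.33) = 157333.33 cm³
X̄ = 844666.67 / 8200.00 = 103.01 cm
Ȳ = 157333.33 / 8200.00 = 19.19 cm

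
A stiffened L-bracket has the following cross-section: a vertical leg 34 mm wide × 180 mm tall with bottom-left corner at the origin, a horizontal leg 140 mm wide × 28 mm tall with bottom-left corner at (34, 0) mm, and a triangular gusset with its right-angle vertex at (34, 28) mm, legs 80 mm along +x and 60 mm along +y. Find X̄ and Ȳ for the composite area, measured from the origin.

vertical leg: A = 34 × 180 = 6120.00, centroid at (17.00, 90.00).
horizontal leg: A = 140 × 28 = 3920.00, centroid at (104.00, 14.00).
gusset: A = ½·80·60 = 2400.00, centroid at (60.67, 48.00).
ΣA = 12440.00 mm², ΣAX̄ = 657320.00 mm³, ΣAȲ = 720880.00 mm³.
X̄ = 657320.00/12440.00 = 52.84 mm; Ȳ = 720880.00/12440.00 = 57.95 mm.

X̄ = 52.84 mm, Ȳ = 57.95 mm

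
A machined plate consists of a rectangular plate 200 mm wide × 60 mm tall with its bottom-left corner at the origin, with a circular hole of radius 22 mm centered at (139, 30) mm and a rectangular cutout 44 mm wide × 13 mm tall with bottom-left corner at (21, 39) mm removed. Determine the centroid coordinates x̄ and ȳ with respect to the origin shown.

plate: A = 200 × 60 = 12000.00, centroid at (100.00, 30.00).
hole 1: A = −π·22² = -1520.53, centroid at (139.00, 30.00).
hole 2: A = −(44 × 13) = -572.00, centroid at (43.00, 45.50).
ΣA = 9907.47 mm²
ΣAx̄ = (12000.00)(100.00) + (-1520.53)(139.00) + (-572.00)(43.00) = 964050.21 mm³
ΣAȳ = (12000.00)(30.00) + (-1520.53)(30.00) + (-572.00)(45.50) = 288358.07 mm³
x̄ = 964050.21 / 9907.47 = 97.31 mm
ȳ = 288358.07 / 9907.47 = 29.11 mm

x̄ = 97.31 mm, ȳ = 29.11 mm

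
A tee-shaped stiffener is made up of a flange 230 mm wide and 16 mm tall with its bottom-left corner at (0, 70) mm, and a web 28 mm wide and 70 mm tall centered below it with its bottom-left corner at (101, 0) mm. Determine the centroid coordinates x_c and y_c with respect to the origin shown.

x_c = 115.00 mm, y_c = 63.06 mm

web: A = 28 × 70 = 1960.00, centroid at (115.00, 35.00).
flange: A = 230 × 16 = 3680.00, centroid at (115.00, 78.00).
ΣA = 5640.00 mm²
ΣAx_c = (1960.00)(115.00) + (3680.00)(115.00) = 648600.00 mm³
ΣAy_c = (1960.00)(35.00) + (3680.00)(78.00) = 355640.00 mm³
x_c = 648600.00 / 5640.00 = 115.00 mm
y_c = 355640.00 / 5640.00 = 63.06 mm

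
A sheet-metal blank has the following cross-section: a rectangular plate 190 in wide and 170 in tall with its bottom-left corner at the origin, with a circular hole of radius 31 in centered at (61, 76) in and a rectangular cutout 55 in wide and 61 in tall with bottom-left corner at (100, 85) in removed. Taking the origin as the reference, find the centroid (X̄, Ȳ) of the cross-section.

X̄ = 94.75 in, Ȳ = 82.10 in

Part | A | x̄ᵢ | ȳᵢ | A·x̄ᵢ | A·ȳᵢ
plate | 32300.00 | 95.00 | 85.00 | 3068500.00 | 2745500.00
hole 1 | -3019.07 | 61.00 | 76.00 | -184163.30 | -229449.36
hole 2 | -3355.00 | 127.50 | 115.50 | -427762.50 | -387502.50
Σ | 25925.93 |  |  | 2456574.20 | 2128548.14
X̄ = 2456574.20 / 25925.93 = 94.75 in
Ȳ = 2128548.14 / 25925.93 = 82.10 in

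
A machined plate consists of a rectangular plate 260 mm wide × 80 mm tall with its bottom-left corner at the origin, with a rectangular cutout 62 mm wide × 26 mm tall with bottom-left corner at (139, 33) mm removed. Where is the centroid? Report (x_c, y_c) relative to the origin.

Part | A | x̄ᵢ | ȳᵢ | A·x̄ᵢ | A·ȳᵢ
plate | 20800.00 | 130.00 | 40.00 | 2704000.00 | 832000.00
hole | -1612.00 | 170.00 | 46.00 | -274040.00 | -74152.00
Σ | 19188.00 |  |  | 2429960.00 | 757848.00
x_c = 2429960.00 / 19188.00 = 126.64 mm
y_c = 757848.00 / 19188.00 = 39.50 mm

x_c = 126.64 mm, y_c = 39.50 mm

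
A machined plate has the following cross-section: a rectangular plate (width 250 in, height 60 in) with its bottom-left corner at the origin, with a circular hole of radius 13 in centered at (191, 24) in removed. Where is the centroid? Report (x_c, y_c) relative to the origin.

x_c = 122.58 in, y_c = 30.22 in

plate: A = 250 × 60 = 15000.00, centroid at (125.00, 30.00).
hole: A = −π·13² = -530.93, centroid at (191.00, 24.00).
ΣA = 14469.07 in², ΣAx_c = 1773592.53 in³, ΣAy_c = 437257.70 in³.
x_c = 1773592.53/14469.07 = 122.58 in; y_c = 437257.70/14469.07 = 30.22 in.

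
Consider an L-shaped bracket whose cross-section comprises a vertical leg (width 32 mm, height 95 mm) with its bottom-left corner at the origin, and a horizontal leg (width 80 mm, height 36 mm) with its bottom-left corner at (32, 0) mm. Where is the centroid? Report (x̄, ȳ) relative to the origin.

x̄ = 43.24 mm, ȳ = 33.15 mm

vertical leg: A = 32 × 95 = 3040.00, centroid at (16.00, 47.50).
horizontal leg: A = 80 × 36 = 2880.00, centroid at (72.00, 18.00).
ΣA = 5920.00 mm², ΣAx̄ = 256000.00 mm³, ΣAȳ = 196240.00 mm³.
x̄ = 256000.00/5920.00 = 43.24 mm; ȳ = 196240.00/5920.00 = 33.15 mm.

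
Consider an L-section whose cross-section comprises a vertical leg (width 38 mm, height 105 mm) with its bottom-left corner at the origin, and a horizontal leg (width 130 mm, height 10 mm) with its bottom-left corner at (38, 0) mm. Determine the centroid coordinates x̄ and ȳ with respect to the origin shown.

Part | A | x̄ᵢ | ȳᵢ | A·x̄ᵢ | A·ȳᵢ
vertical leg | 3990.00 | 19.00 | 52.50 | 75810.00 | 209475.00
horizontal leg | 1300.00 | 103.00 | 5.00 | 133900.00 | 6500.00
Σ | 5290.00 |  |  | 209710.00 | 215975.00
x̄ = 209710.00 / 5290.00 = 39.64 mm
ȳ = 215975.00 / 5290.00 = 40.83 mm

x̄ = 39.64 mm, ȳ = 40.83 mm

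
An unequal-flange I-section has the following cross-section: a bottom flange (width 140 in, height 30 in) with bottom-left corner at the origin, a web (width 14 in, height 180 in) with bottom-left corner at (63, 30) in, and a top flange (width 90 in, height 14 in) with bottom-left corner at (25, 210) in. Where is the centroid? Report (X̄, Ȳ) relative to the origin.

X̄ = 70.00 in, Ȳ = 80.05 in

Part | A | x̄ᵢ | ȳᵢ | A·x̄ᵢ | A·ȳᵢ
bottom flange | 4200.00 | 70.00 | 15.00 | 294000.00 | 63000.00
web | 2520.00 | 70.00 | 120.00 | 176400.00 | 302400.00
top flange | 1260.00 | 70.00 | 217.00 | 88200.00 | 273420.00
Σ | 7980.00 |  |  | 558600.00 | 638820.00
X̄ = 558600.00 / 7980.00 = 70.00 in
Ȳ = 638820.00 / 7980.00 = 80.05 in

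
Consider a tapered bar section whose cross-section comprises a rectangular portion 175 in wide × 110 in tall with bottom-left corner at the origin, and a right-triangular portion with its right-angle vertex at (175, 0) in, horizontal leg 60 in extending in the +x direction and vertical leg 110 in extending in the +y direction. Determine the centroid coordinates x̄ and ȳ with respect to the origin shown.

x̄ = 103.23 in, ȳ = 52.32 in

rectangular portion: A = 175 × 110 = 19250.00, centroid at (87.50, 55.00).
triangular portion: A = ½·60·110 = 3300.00, centroid at (195.00, 36.67).
ΣA = 22550.00 in², ΣAx̄ = 2327875.00 in³, ΣAȳ = 1179750.00 in³.
x̄ = 2327875.00/22550.00 = 103.23 in; ȳ = 1179750.00/22550.00 = 52.32 in.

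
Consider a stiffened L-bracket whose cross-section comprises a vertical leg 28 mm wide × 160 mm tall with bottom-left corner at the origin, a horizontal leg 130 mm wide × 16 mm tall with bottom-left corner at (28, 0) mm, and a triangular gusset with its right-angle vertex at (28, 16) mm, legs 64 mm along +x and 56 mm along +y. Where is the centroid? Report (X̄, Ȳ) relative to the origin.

Part | A | x̄ᵢ | ȳᵢ | A·x̄ᵢ | A·ȳᵢ
vertical leg | 4480.00 | 14.00 | 80.00 | 62720.00 | 358400.00
horizontal leg | 2080.00 | 93.00 | 8.00 | 193440.00 | 16640.00
gusset | 1792.00 | 49.33 | 34.67 | 88405.33 | 62122.67
Σ | 8352.00 |  |  | 344565.33 | 437162.67
X̄ = 344565.33 / 8352.00 = 41.26 mm
Ȳ = 437162.67 / 8352.00 = 52.34 mm

X̄ = 41.26 mm, Ȳ = 52.34 mm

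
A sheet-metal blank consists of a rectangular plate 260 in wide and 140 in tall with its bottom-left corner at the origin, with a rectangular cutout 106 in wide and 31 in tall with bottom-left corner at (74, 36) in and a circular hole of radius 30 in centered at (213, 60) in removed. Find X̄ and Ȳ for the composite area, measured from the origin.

X̄ = 122.58 in, Ȳ = 72.94 in

plate: A = 260 × 140 = 36400.00, centroid at (130.00, 70.00).
hole 1: A = −(106 × 31) = -3286.00, centroid at (127.00, 51.50).
hole 2: A = −π·30² = -2827.43, centroid at (213.00, 60.00).
ΣA = 30286.57 in²
ΣAX̄ = (36400.00)(130.00) + (-3286.00)(127.00) + (-2827.43)(213.00) = 3712434.69 in³
ΣAȲ = (36400.00)(70.00) + (-3286.00)(51.50) + (-2827.43)(60.00) = 2209125.00 in³
X̄ = 3712434.69 / 30286.57 = 122.58 in
Ȳ = 2209125.00 / 30286.57 = 72.94 in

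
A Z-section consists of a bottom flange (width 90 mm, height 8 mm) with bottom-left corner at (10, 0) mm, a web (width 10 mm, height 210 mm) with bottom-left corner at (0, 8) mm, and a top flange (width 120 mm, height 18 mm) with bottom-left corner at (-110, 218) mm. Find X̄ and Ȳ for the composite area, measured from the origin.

Part | A | x̄ᵢ | ȳᵢ | A·x̄ᵢ | A·ȳᵢ
bottom flange | 720.00 | 55.00 | 4.00 | 39600.00 | 2880.00
web | 2100.00 | 5.00 | 113.00 | 10500.00 | 237300.00
top flange | 2160.00 | -50.00 | 227.00 | -108000.00 | 490320.00
Σ | 4980.00 |  |  | -57900.00 | 730500.00
X̄ = -57900.00 / 4980.00 = -11.63 mm
Ȳ = 730500.00 / 4980.00 = 146.69 mm

X̄ = -11.63 mm, Ȳ = 146.69 mm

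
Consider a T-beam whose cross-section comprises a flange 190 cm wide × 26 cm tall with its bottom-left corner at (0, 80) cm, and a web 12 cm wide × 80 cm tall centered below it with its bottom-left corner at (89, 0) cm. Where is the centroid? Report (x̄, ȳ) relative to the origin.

x̄ = 95.00 cm, ȳ = 84.38 cm

web: A = 12 × 80 = 960.00, centroid at (95.00, 40.00).
flange: A = 190 × 26 = 4940.00, centroid at (95.00, 93.00).
ΣA = 5900.00 cm², ΣAx̄ = 560500.00 cm³, ΣAȳ = 497820.00 cm³.
x̄ = 560500.00/5900.00 = 95.00 cm; ȳ = 497820.00/5900.00 = 84.38 cm.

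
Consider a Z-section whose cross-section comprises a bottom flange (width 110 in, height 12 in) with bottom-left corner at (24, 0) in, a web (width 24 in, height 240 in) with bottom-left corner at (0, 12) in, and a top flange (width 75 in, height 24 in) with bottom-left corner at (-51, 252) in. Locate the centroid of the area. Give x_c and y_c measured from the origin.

bottom flange: A = 110 × 12 = 1320.00, centroid at (79.00, 6.00).
web: A = 24 × 240 = 5760.00, centroid at (12.00, 132.00).
top flange: A = 75 × 24 = 1800.00, centroid at (-13.50, 264.00).
ΣA = 8880.00 in²
ΣAx_c = (1320.00)(79.00) + (5760.00)(12.00) + (1800.00)(-13.50) = 149100.00 in³
ΣAy_c = (1320.00)(6.00) + (5760.00)(132.00) + (1800.00)(264.00) = 1243440.00 in³
x_c = 149100.00 / 8880.00 = 16.79 in
y_c = 1243440.00 / 8880.00 = 140.03 in

x_c = 16.79 in, y_c = 140.03 in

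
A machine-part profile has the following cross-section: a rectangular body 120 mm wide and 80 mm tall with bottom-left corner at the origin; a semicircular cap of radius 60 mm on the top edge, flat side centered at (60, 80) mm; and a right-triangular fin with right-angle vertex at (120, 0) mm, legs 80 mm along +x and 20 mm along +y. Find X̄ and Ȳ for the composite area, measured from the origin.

rectangular body: A = 120 × 80 = 9600.00, centroid at (60.00, 40.00).
semicircular top: A = ½π·60² = 5654.87, centroid at (60.00, 105.46).
triangular fin: A = ½·80·20 = 800.00, centroid at (146.67, 6.67).
ΣA = 16054.87 mm², ΣAX̄ = 1032625.34 mm³, ΣAȲ = 985722.68 mm³.
X̄ = 1032625.34/16054.87 = 64.32 mm; Ȳ = 985722.68/16054.87 = 61.40 mm.

X̄ = 64.32 mm, Ȳ = 61.40 mm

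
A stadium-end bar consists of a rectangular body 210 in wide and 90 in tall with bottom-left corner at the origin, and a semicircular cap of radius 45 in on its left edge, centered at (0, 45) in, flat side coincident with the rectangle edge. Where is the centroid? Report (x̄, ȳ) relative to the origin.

x̄ = 87.12 in, ȳ = 45.00 in

rectangular body: A = 210 × 90 = 18900.00, centroid at (105.00, 45.00).
semicircular end: A = ½π·45² = 3180.86, centroid at (-19.10, 45.00).
ΣA = 22080.86 in², ΣAx̄ = 1923750.00 in³, ΣAȳ = 993638.82 in³.
x̄ = 1923750.00/22080.86 = 87.12 in; ȳ = 993638.82/22080.86 = 45.00 in.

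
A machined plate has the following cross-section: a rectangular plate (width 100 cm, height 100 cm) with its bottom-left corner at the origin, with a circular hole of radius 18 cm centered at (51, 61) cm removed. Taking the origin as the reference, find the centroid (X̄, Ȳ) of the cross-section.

X̄ = 49.89 cm, Ȳ = 48.75 cm

plate: A = 100 × 100 = 10000.00, centroid at (50.00, 50.00).
hole: A = −π·18² = -1017.88, centroid at (51.00, 61.00).
ΣA = 8982.12 cm², ΣAX̄ = 448088.32 cm³, ΣAȲ = 437909.56 cm³.
X̄ = 448088.32/8982.12 = 49.89 cm; Ȳ = 437909.56/8982.12 = 48.75 cm.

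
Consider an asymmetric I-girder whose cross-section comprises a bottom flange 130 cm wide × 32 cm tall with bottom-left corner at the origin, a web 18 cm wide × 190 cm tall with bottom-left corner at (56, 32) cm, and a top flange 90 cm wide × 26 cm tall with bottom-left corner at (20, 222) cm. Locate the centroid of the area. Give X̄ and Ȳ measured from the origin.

bottom flange: A = 130 × 32 = 4160.00, centroid at (65.00, 16.00).
web: A = 18 × 190 = 3420.00, centroid at (65.00, 127.00).
top flange: A = 90 × 26 = 2340.00, centroid at (65.00, 235.00).
ΣA = 9920.00 cm²
ΣAX̄ = (4160.00)(65.00) + (3420.00)(65.00) + (2340.00)(65.00) = 644800.00 cm³
ΣAȲ = (4160.00)(16.00) + (3420.00)(127.00) + (2340.00)(235.00) = 1050800.00 cm³
X̄ = 644800.00 / 9920.00 = 65.00 cm
Ȳ = 1050800.00 / 9920.00 = 105.93 cm

X̄ = 65.00 cm, Ȳ = 105.93 cm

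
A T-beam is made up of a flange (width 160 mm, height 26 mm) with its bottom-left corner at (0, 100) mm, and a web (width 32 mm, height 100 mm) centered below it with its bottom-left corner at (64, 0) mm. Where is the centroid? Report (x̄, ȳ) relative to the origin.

web: A = 32 × 100 = 3200.00, centroid at (80.00, 50.00).
flange: A = 160 × 26 = 4160.00, centroid at (80.00, 113.00).
ΣA = 7360.00 mm², ΣAx̄ = 588800.00 mm³, ΣAȳ = 630080.00 mm³.
x̄ = 588800.00/7360.00 = 80.00 mm; ȳ = 630080.00/7360.00 = 85.61 mm.

x̄ = 80.00 mm, ȳ = 85.61 mm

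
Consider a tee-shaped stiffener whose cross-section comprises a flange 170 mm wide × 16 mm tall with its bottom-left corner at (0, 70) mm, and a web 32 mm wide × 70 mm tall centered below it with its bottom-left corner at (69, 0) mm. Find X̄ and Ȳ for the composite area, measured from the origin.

web: A = 32 × 70 = 2240.00, centroid at (85.00, 35.00).
flange: A = 170 × 16 = 2720.00, centroid at (85.00, 78.00).
ΣA = 4960.00 mm², ΣAX̄ = 421600.00 mm³, ΣAȲ = 290560.00 mm³.
X̄ = 421600.00/4960.00 = 85.00 mm; Ȳ = 290560.00/4960.00 = 58.58 mm.

X̄ = 85.00 mm, Ȳ = 58.58 mm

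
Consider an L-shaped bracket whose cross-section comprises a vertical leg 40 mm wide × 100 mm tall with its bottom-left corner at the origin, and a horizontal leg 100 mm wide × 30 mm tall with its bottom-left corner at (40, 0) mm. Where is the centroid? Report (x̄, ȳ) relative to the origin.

x̄ = 50.00 mm, ȳ = 35.00 mm

vertical leg: A = 40 × 100 = 4000.00, centroid at (20.00, 50.00).
horizontal leg: A = 100 × 30 = 3000.00, centroid at (90.00, 15.00).
ΣA = 7000.00 mm², ΣAx̄ = 350000.00 mm³, ΣAȳ = 245000.00 mm³.
x̄ = 350000.00/7000.00 = 50.00 mm; ȳ = 245000.00/7000.00 = 35.00 mm.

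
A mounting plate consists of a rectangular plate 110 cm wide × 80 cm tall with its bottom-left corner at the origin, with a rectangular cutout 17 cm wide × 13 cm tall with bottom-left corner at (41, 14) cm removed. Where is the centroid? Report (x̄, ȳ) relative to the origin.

x̄ = 55.14 cm, ȳ = 40.50 cm

Part | A | x̄ᵢ | ȳᵢ | A·x̄ᵢ | A·ȳᵢ
plate | 8800.00 | 55.00 | 40.00 | 484000.00 | 352000.00
hole | -221.00 | 49.50 | 20.50 | -10939.50 | -4530.50
Σ | 8579.00 |  |  | 473060.50 | 347469.50
x̄ = 473060.50 / 8579.00 = 55.14 cm
ȳ = 347469.50 / 8579.00 = 40.50 cm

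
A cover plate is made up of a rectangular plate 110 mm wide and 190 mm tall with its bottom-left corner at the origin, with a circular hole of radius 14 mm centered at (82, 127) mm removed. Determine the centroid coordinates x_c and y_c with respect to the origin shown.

Part | A | x̄ᵢ | ȳᵢ | A·x̄ᵢ | A·ȳᵢ
plate | 20900.00 | 55.00 | 95.00 | 1149500.00 | 1985500.00
hole | -615.75 | 82.00 | 127.00 | -50491.68 | -78200.52
Σ | 20284.25 |  |  | 1099008.32 | 1907299.48
x_c = 1099008.32 / 20284.25 = 54.18 mm
y_c = 1907299.48 / 20284.25 = 94.03 mm

x_c = 54.18 mm, y_c = 94.03 mm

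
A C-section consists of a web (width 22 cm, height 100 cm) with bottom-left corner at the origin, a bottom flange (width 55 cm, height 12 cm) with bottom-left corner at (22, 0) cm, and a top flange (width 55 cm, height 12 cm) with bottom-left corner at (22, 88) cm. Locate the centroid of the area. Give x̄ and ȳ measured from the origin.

web: A = 22 × 100 = 2200.00, centroid at (11.00, 50.00).
bottom flange: A = 55 × 12 = 660.00, centroid at (49.50, 6.00).
top flange: A = 55 × 12 = 660.00, centroid at (49.50, 94.00).
ΣA = 3520.00 cm²
ΣAx̄ = (2200.00)(11.00) + (660.00)(49.50) + (660.00)(49.50) = 89540.00 cm³
ΣAȳ = (2200.00)(50.00) + (660.00)(6.00) + (660.00)(94.00) = 176000.00 cm³
x̄ = 89540.00 / 3520.00 = 25.44 cm
ȳ = 176000.00 / 3520.00 = 50.00 cm

x̄ = 25.44 cm, ȳ = 50.00 cm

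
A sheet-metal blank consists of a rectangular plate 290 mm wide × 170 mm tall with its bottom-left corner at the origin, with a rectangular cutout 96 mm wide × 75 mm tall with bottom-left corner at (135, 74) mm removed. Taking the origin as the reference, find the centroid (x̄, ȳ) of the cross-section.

x̄ = 138.50 mm, ȳ = 80.47 mm

Part | A | x̄ᵢ | ȳᵢ | A·x̄ᵢ | A·ȳᵢ
plate | 49300.00 | 145.00 | 85.00 | 7148500.00 | 4190500.00
hole | -7200.00 | 183.00 | 111.50 | -1317600.00 | -802800.00
Σ | 42100.00 |  |  | 5830900.00 | 3387700.00
x̄ = 5830900.00 / 42100.00 = 138.50 mm
ȳ = 3387700.00 / 42100.00 = 80.47 mm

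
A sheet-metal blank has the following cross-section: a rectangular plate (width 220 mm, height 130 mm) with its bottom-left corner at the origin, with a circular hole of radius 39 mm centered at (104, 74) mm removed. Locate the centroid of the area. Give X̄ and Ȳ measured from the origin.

plate: A = 220 × 130 = 28600.00, centroid at (110.00, 65.00).
hole: A = −π·39² = -4778.36, centroid at (104.00, 74.00).
ΣA = 23821.64 mm²
ΣAX̄ = (28600.00)(110.00) + (-4778.36)(104.00) = 2649050.31 mm³
ΣAȲ = (28600.00)(65.00) + (-4778.36)(74.00) = 1505401.18 mm³
X̄ = 2649050.31 / 23821.64 = 111.20 mm
Ȳ = 1505401.18 / 23821.64 = 63.19 mm

X̄ = 111.20 mm, Ȳ = 63.19 mm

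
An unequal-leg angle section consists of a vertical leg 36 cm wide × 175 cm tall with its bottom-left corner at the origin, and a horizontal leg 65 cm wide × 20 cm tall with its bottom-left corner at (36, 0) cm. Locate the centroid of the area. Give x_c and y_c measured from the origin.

x_c = 26.64 cm, y_c = 74.24 cm

vertical leg: A = 36 × 175 = 6300.00, centroid at (18.00, 87.50).
horizontal leg: A = 65 × 20 = 1300.00, centroid at (68.50, 10.00).
ΣA = 7600.00 cm²
ΣAx_c = (6300.00)(18.00) + (1300.00)(68.50) = 202450.00 cm³
ΣAy_c = (6300.00)(87.50) + (1300.00)(10.00) = 564250.00 cm³
x_c = 202450.00 / 7600.00 = 26.64 cm
y_c = 564250.00 / 7600.00 = 74.24 cm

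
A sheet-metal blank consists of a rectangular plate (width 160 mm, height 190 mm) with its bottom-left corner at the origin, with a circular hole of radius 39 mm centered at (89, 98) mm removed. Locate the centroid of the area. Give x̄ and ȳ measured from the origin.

x̄ = 78.32 mm, ȳ = 94.44 mm

plate: A = 160 × 190 = 30400.00, centroid at (80.00, 95.00).
hole: A = −π·39² = -4778.36, centroid at (89.00, 98.00).
ΣA = 25621.64 mm², ΣAx̄ = 2006725.74 mm³, ΣAȳ = 2419720.48 mm³.
x̄ = 2006725.74/25621.64 = 78.32 mm; ȳ = 2419720.48/25621.64 = 94.44 mm.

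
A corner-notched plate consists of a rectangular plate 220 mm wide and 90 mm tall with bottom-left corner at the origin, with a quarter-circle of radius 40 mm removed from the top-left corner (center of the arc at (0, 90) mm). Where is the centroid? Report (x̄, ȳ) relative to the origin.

x̄ = 116.30 mm, ȳ = 43.10 mm

plate: A = 220 × 90 = 19800.00, centroid at (110.00, 45.00).
removed quarter-circle: A = −¼π·40² = -1256.64, centroid at (16.98, 73.02).
ΣA = 18543.36 mm², ΣAx̄ = 2156666.67 mm³, ΣAȳ = 799236.00 mm³.
x̄ = 2156666.67/18543.36 = 116.30 mm; ȳ = 799236.00/18543.36 = 43.10 mm.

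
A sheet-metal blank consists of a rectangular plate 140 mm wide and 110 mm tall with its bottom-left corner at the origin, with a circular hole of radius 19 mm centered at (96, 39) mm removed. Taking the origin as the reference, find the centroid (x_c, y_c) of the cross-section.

plate: A = 140 × 110 = 15400.00, centroid at (70.00, 55.00).
hole: A = −π·19² = -1134.11, centroid at (96.00, 39.00).
ΣA = 14265.89 mm²
ΣAx_c = (15400.00)(70.00) + (-1134.11)(96.00) = 969124.96 mm³
ΣAy_c = (15400.00)(55.00) + (-1134.11)(39.00) = 802769.52 mm³
x_c = 969124.96 / 14265.89 = 67.93 mm
y_c = 802769.52 / 14265.89 = 56.27 mm

x_c = 67.93 mm, y_c = 56.27 mm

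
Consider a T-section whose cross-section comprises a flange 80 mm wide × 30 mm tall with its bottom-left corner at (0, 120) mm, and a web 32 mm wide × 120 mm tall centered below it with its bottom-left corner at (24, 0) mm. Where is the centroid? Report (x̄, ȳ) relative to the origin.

Part | A | x̄ᵢ | ȳᵢ | A·x̄ᵢ | A·ȳᵢ
web | 3840.00 | 40.00 | 60.00 | 153600.00 | 230400.00
flange | 2400.00 | 40.00 | 135.00 | 96000.00 | 324000.00
Σ | 6240.00 |  |  | 249600.00 | 554400.00
x̄ = 249600.00 / 6240.00 = 40.00 mm
ȳ = 554400.00 / 6240.00 = 88.85 mm

x̄ = 40.00 mm, ȳ = 88.85 mm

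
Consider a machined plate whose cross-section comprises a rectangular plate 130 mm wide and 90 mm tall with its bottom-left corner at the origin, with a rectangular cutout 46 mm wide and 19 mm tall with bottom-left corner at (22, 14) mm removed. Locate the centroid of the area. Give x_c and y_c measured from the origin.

Part | A | x̄ᵢ | ȳᵢ | A·x̄ᵢ | A·ȳᵢ
plate | 11700.00 | 65.00 | 45.00 | 760500.00 | 526500.00
hole | -874.00 | 45.00 | 23.50 | -39330.00 | -20539.00
Σ | 10826.00 |  |  | 721170.00 | 505961.00
x_c = 721170.00 / 10826.00 = 66.61 mm
y_c = 505961.00 / 10826.00 = 46.74 mm

x_c = 66.61 mm, y_c = 46.74 mm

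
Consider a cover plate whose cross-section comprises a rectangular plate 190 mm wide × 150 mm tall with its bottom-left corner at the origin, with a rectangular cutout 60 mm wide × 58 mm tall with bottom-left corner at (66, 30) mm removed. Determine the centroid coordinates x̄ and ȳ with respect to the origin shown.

Part | A | x̄ᵢ | ȳᵢ | A·x̄ᵢ | A·ȳᵢ
plate | 28500.00 | 95.00 | 75.00 | 2707500.00 | 2137500.00
hole | -3480.00 | 96.00 | 59.00 | -334080.00 | -205320.00
Σ | 25020.00 |  |  | 2373420.00 | 1932180.00
x̄ = 2373420.00 / 25020.00 = 94.86 mm
ȳ = 1932180.00 / 25020.00 = 77.23 mm

x̄ = 94.86 mm, ȳ = 77.23 mm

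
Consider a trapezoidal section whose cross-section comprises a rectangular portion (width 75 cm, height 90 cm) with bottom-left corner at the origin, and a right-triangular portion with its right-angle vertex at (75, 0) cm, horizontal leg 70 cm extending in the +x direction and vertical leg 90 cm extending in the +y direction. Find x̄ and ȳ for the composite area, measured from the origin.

rectangular portion: A = 75 × 90 = 6750.00, centroid at (37.50, 45.00).
triangular portion: A = ½·70·90 = 3150.00, centroid at (98.33, 30.00).
ΣA = 9900.00 cm², ΣAx̄ = 562875.00 cm³, ΣAȳ = 398250.00 cm³.
x̄ = 562875.00/9900.00 = 56.86 cm; ȳ = 398250.00/9900.00 = 40.23 cm.

x̄ = 56.86 cm, ȳ = 40.23 cm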